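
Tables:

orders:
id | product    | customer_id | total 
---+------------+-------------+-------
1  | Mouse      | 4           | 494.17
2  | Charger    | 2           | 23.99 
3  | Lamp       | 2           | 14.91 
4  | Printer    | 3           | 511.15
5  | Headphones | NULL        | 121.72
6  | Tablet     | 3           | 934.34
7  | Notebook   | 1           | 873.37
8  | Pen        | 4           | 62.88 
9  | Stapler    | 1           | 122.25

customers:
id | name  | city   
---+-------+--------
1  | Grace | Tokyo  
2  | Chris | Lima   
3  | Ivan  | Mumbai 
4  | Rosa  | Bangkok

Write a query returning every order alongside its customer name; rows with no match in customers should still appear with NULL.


LEFT JOIN keeps every row from orders (the left table); where customer_id has no match in customers, the customer columns become NULL. Walk through each order:
  - order 1 (Mouse): customer_id=4 -> matches Rosa
  - order 2 (Charger): customer_id=2 -> matches Chris
  - order 3 (Lamp): customer_id=2 -> matches Chris
  - order 4 (Printer): customer_id=3 -> matches Ivan
  - order 5 (Headphones): customer_id=NULL, no match -> kept with NULL
  - order 6 (Tablet): customer_id=3 -> matches Ivan
  - order 7 (Notebook): customer_id=1 -> matches Grace
  - order 8 (Pen): customer_id=4 -> matches Rosa
  - order 9 (Stapler): customer_id=1 -> matches Grace
All 9 rows appear; 1 has NULL customer.

SQL:
SELECT a.product, b.name AS customer
FROM orders a
LEFT JOIN customers b ON a.customer_id = b.id

Result:
product    | customer
-----------+---------
Mouse      | Rosa    
Charger    | Chris   
Lamp       | Chris   
Printer    | Ivan    
Headphones | NULL    
Tablet     | Ivan    
Notebook   | Grace   
Pen        | Rosa    
Stapler    | Grace   


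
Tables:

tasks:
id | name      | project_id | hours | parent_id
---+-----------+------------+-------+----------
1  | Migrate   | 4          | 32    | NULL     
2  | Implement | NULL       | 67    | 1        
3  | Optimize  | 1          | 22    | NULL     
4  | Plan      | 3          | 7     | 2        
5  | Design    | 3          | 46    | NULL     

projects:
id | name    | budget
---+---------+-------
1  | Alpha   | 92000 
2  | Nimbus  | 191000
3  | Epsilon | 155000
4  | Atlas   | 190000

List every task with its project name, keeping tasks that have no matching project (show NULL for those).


LEFT JOIN keeps every row from tasks (the left table); where project_id has no match in projects, the project columns become NULL. Walk through each task:
  - task 1 (Migrate): project_id=4 -> matches Atlas
  - task 2 (Implement): project_id=NULL, no match -> kept with NULL
  - task 3 (Optimize): project_id=1 -> matches Alpha
  - task 4 (Plan): project_id=3 -> matches Epsilon
  - task 5 (Design): project_id=3 -> matches Epsilon
All 5 rows appear; 1 has NULL project.

SQL:
SELECT a.name, b.name AS project
FROM tasks a
LEFT JOIN projects b ON a.project_id = b.id

Result:
name      | project
----------+--------
Migrate   | Atlas  
Implement | NULL   
Optimize  | Alpha  
Plan      | Epsilon
Design    | Epsilon


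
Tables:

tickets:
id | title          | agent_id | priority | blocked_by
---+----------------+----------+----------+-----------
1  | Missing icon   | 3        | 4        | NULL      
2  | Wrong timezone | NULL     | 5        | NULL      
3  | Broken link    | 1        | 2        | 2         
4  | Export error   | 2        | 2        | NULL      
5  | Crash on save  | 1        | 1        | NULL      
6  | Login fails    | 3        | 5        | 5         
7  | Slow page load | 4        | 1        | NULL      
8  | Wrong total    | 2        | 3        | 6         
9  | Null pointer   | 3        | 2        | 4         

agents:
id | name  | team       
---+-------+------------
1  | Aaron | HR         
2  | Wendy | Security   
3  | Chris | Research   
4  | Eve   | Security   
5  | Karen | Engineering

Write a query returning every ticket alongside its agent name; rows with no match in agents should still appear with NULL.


LEFT JOIN keeps every row from tickets (the left table); where agent_id has no match in agents, the agent columns become NULL. Walk through each ticket:
  - ticket 1 (Missing icon): agent_id=3 -> matches Chris
  - ticket 2 (Wrong timezone): agent_id=NULL, no match -> kept with NULL
  - ticket 3 (Broken link): agent_id=1 -> matches Aaron
  - ticket 4 (Export error): agent_id=2 -> matches Wendy
  - ticket 5 (Crash on save): agent_id=1 -> matches Aaron
  - ticket 6 (Login fails): agent_id=3 -> matches Chris
  - ticket 7 (Slow page load): agent_id=4 -> matches Eve
  - ticket 8 (Wrong total): agent_id=2 -> matches Wendy
  - ticket 9 (Null pointer): agent_id=3 -> matches Chris
All 9 rows appear; 1 has NULL agent.

SQL:
SELECT a.title, b.name AS agent
FROM tickets a
LEFT JOIN agents b ON a.agent_id = b.id

Result:
title          | agent
---------------+------
Missing icon   | Chris
Wrong timezone | NULL 
Broken link    | Aaron
Export error   | Wendy
Crash on save  | Aaron
Login fails    | Chris
Slow page load | Eve  
Wrong total    | Wendy
Null pointer   | Chris


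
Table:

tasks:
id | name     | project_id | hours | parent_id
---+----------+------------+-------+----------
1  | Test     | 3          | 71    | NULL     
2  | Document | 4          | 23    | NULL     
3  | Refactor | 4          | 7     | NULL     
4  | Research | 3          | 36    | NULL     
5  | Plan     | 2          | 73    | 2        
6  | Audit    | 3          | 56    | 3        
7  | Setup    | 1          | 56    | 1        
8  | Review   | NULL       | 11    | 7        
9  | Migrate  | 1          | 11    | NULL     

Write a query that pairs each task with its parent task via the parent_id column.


This is a self-join: tasks is joined to a second copy of itself, matching each row's parent_id to another row's id. Use LEFT JOIN so rows with parent_id=NULL are kept.
  - task 1 (Test): parent_id=NULL -> NULL
  - task 2 (Document): parent_id=NULL -> NULL
  - task 3 (Refactor): parent_id=NULL -> NULL
  - task 4 (Research): parent_id=NULL -> NULL
  - task 5 (Plan): parent_id=2 -> Document
  - task 6 (Audit): parent_id=3 -> Refactor
  - task 7 (Setup): parent_id=1 -> Test
  - task 8 (Review): parent_id=7 -> Setup
  - task 9 (Migrate): parent_id=NULL -> NULL

SQL:
SELECT a.name AS item, b.name AS parent
FROM tasks a
LEFT JOIN tasks b ON a.parent_id = b.id

Result:
item     | parent  
---------+---------
Test     | NULL    
Document | NULL    
Refactor | NULL    
Research | NULL    
Plan     | Document
Audit    | Refactor
Setup    | Test    
Review   | Setup   
Migrate  | NULL    


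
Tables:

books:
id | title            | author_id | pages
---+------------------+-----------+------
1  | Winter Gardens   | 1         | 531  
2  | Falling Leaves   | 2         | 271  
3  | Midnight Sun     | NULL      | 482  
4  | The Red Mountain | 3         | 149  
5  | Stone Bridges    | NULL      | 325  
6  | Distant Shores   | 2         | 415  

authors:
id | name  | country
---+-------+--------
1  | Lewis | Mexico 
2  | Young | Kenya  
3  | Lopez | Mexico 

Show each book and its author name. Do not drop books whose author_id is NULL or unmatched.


LEFT JOIN keeps every row from books (the left table); where author_id has no match in authors, the author columns become NULL. Walk through each book:
  - book 1 (Winter Gardens): author_id=1 -> matches Lewis
  - book 2 (Falling Leaves): author_id=2 -> matches Young
  - book 3 (Midnight Sun): author_id=NULL, no match -> kept with NULL
  - book 4 (The Red Mountain): author_id=3 -> matches Lopez
  - book 5 (Stone Bridges): author_id=NULL, no match -> kept with NULL
  - book 6 (Distant Shores): author_id=2 -> matches Young
All 6 rows appear; 2 have NULL author.

SQL:
SELECT a.title, b.name AS author
FROM books a
LEFT JOIN authors b ON a.author_id = b.id

Result:
title            | author
-----------------+-------
Winter Gardens   | Lewis 
Falling Leaves   | Young 
Midnight Sun     | NULL  
The Red Mountain | Lopez 
Stone Bridges    | NULL  
Distant Shores   | Young 


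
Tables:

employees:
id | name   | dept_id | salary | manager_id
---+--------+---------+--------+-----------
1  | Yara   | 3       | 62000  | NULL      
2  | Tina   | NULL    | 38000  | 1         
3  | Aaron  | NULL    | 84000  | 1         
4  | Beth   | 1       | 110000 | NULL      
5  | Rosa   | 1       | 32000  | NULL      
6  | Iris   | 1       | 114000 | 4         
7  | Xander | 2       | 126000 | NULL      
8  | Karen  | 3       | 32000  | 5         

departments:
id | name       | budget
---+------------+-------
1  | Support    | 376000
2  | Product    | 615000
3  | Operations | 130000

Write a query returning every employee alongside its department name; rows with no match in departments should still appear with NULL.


LEFT JOIN keeps every row from employees (the left table); where dept_id has no match in departments, the department columns become NULL. Walk through each employee:
  - employee 1 (Yara): dept_id=3 -> matches Operations
  - employee 2 (Tina): dept_id=NULL, no match -> kept with NULL
  - employee 3 (Aaron): dept_id=NULL, no match -> kept with NULL
  - employee 4 (Beth): dept_id=1 -> matches Support
  - employee 5 (Rosa): dept_id=1 -> matches Support
  - employee 6 (Iris): dept_id=1 -> matches Support
  - employee 7 (Xander): dept_id=2 -> matches Product
  - employee 8 (Karen): dept_id=3 -> matches Operations
All 8 rows appear; 2 have NULL department.

SQL:
SELECT a.name, b.name AS department
FROM employees a
LEFT JOIN departments b ON a.dept_id = b.id

Result:
name   | department
-------+-----------
Yara   | Operations
Tina   | NULL      
Aaron  | NULL      
Beth   | Support   
Rosa   | Support   
Iris   | Support   
Xander | Product   
Karen  | Operations


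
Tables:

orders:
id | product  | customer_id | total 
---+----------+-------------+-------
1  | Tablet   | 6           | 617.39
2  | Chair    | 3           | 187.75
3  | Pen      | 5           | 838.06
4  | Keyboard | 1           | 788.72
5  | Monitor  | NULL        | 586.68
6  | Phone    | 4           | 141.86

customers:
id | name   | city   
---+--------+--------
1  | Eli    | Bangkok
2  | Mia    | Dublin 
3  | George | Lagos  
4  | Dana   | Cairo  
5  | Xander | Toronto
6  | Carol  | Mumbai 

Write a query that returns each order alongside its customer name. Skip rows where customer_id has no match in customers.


INNER JOIN keeps only orders rows whose customer_id matches an id in customers. Walk through each order:
  - order 1 (Tablet): customer_id=6 -> matches Carol
  - order 2 (Chair): customer_id=3 -> matches George
  - order 3 (Pen): customer_id=5 -> matches Xander
  - order 4 (Keyboard): customer_id=1 -> matches Eli
  - order 5 (Monitor): customer_id=NULL, no match -> dropped
  - order 6 (Phone): customer_id=4 -> matches Dana
So 1 of 6 rows is dropped.

SQL:
SELECT a.product, b.name AS customer
FROM orders a
INNER JOIN customers b ON a.customer_id = b.id

Result:
product  | customer
---------+---------
Tablet   | Carol   
Chair    | George  
Pen      | Xander  
Keyboard | Eli     
Phone    | Dana    


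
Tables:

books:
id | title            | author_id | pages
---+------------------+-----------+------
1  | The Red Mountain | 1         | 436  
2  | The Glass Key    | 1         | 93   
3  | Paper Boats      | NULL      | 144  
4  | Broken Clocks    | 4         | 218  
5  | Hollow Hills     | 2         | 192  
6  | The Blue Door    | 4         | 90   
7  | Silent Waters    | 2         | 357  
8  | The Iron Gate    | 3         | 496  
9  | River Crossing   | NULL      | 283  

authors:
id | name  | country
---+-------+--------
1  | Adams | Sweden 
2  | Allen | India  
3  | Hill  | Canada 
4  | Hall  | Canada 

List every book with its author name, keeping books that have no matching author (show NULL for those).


LEFT JOIN keeps every row from books (the left table); where author_id has no match in authors, the author columns become NULL. Walk through each book:
  - book 1 (The Red Mountain): author_id=1 -> matches Adams
  - book 2 (The Glass Key): author_id=1 -> matches Adams
  - book 3 (Paper Boats): author_id=NULL, no match -> kept with NULL
  - book 4 (Broken Clocks): author_id=4 -> matches Hall
  - book 5 (Hollow Hills): author_id=2 -> matches Allen
  - book 6 (The Blue Door): author_id=4 -> matches Hall
  - book 7 (Silent Waters): author_id=2 -> matches Allen
  - book 8 (The Iron Gate): author_id=3 -> matches Hill
  - book 9 (River Crossing): author_id=NULL, no match -> kept with NULL
All 9 rows appear; 2 have NULL author.

SQL:
SELECT a.title, b.name AS author
FROM books a
LEFT JOIN authors b ON a.author_id = b.id

Result:
title            | author
-----------------+-------
The Red Mountain | Adams 
The Glass Key    | Adams 
Paper Boats      | NULL  
Broken Clocks    | Hall  
Hollow Hills     | Allen 
The Blue Door    | Hall  
Silent Waters    | Allen 
The Iron Gate    | Hill  
River Crossing   | NULL  


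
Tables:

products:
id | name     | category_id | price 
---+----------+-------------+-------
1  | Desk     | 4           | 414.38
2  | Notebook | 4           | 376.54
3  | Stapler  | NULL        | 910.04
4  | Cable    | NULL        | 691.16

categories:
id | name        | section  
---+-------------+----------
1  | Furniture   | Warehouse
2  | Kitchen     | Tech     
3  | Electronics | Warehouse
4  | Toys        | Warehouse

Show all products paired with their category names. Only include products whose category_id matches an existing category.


INNER JOIN keeps only products rows whose category_id matches an id in categories. Walk through each product:
  - product 1 (Desk): category_id=4 -> matches Toys
  - product 2 (Notebook): category_id=4 -> matches Toys
  - product 3 (Stapler): category_id=NULL, no match -> dropped
  - product 4 (Cable): category_id=NULL, no match -> dropped
So 2 of 4 rows are dropped.

SQL:
SELECT a.name, b.name AS category
FROM products a
INNER JOIN categories b ON a.category_id = b.id

Result:
name     | category
---------+---------
Desk     | Toys    
Notebook | Toys    


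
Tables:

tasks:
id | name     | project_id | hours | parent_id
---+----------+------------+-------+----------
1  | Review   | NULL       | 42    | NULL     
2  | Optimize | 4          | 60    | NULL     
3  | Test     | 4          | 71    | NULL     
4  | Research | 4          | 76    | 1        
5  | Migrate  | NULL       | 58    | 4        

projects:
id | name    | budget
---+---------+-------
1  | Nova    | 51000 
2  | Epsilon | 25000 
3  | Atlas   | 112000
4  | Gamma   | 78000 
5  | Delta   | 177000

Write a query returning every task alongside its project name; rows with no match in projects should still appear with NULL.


LEFT JOIN keeps every row from tasks (the left table); where project_id has no match in projects, the project columns become NULL. Walk through each task:
  - task 1 (Review): project_id=NULL, no match -> kept with NULL
  - task 2 (Optimize): project_id=4 -> matches Gamma
  - task 3 (Test): project_id=4 -> matches Gamma
  - task 4 (Research): project_id=4 -> matches Gamma
  - task 5 (Migrate): project_id=NULL, no match -> kept with NULL
All 5 rows appear; 2 have NULL project.

SQL:
SELECT a.name, b.name AS project
FROM tasks a
LEFT JOIN projects b ON a.project_id = b.id

Result:
name     | project
---------+--------
Review   | NULL   
Optimize | Gamma  
Test     | Gamma  
Research | Gamma  
Migrate  | NULL   


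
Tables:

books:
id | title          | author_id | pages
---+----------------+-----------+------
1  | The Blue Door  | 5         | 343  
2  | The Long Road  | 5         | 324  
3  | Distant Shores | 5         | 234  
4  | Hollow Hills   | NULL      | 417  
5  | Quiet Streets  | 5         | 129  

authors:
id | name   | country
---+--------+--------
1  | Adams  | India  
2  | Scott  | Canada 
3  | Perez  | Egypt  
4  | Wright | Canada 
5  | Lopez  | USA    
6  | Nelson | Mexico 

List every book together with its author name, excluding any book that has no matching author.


INNER JOIN keeps only books rows whose author_id matches an id in authors. Walk through each book:
  - book 1 (The Blue Door): author_id=5 -> matches Lopez
  - book 2 (The Long Road): author_id=5 -> matches Lopez
  - book 3 (Distant Shores): author_id=5 -> matches Lopez
  - book 4 (Hollow Hills): author_id=NULL, no match -> dropped
  - book 5 (Quiet Streets): author_id=5 -> matches Lopez
So 1 of 5 rows is dropped.

SQL:
SELECT a.title, b.name AS author
FROM books a
INNER JOIN authors b ON a.author_id = b.id

Result:
title          | author
---------------+-------
The Blue Door  | Lopez 
The Long Road  | Lopez 
Distant Shores | Lopez 
Quiet Streets  | Lopez 


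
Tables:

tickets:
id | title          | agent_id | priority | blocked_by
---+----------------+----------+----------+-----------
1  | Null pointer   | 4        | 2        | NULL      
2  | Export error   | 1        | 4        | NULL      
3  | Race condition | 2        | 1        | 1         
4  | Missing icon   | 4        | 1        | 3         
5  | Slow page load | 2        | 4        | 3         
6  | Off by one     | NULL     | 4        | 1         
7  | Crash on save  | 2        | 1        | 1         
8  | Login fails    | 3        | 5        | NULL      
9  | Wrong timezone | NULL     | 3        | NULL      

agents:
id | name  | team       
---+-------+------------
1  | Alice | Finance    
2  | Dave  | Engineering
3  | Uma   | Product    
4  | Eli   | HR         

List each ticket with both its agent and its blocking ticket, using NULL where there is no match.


Two LEFT JOINs from the same base table tickets: one to agents via agent_id, one to tickets itself via blocked_by. Both are LEFT so every ticket is preserved.
Match against agents:
  - ticket 1 (Null pointer): agent_id=4 -> matches Eli
  - ticket 2 (Export error): agent_id=1 -> matches Alice
  - ticket 3 (Race condition): agent_id=2 -> matches Dave
  - ticket 4 (Missing icon): agent_id=4 -> matches Eli
  - ticket 5 (Slow page load): agent_id=2 -> matches Dave
  - ticket 6 (Off by one): agent_id=NULL, no match -> kept with NULL
  - ticket 7 (Crash on save): agent_id=2 -> matches Dave
  - ticket 8 (Login fails): agent_id=3 -> matches Uma
  - ticket 9 (Wrong timezone): agent_id=NULL, no match -> kept with NULL
Match against tickets (self):
  - ticket 1 (Null pointer): blocked_by=NULL -> NULL
  - ticket 2 (Export error): blocked_by=NULL -> NULL
  - ticket 3 (Race condition): blocked_by=1 -> Null pointer
  - ticket 4 (Missing icon): blocked_by=3 -> Race condition
  - ticket 5 (Slow page load): blocked_by=3 -> Race condition
  - ticket 6 (Off by one): blocked_by=1 -> Null pointer
  - ticket 7 (Crash on save): blocked_by=1 -> Null pointer
  - ticket 8 (Login fails): blocked_by=NULL -> NULL
  - ticket 9 (Wrong timezone): blocked_by=NULL -> NULL

SQL:
SELECT a.title, b.name AS agent, c.title AS blocked_by
FROM tickets a
LEFT JOIN agents b ON a.agent_id = b.id
LEFT JOIN tickets c ON a.blocked_by = c.id

Result:
title          | agent | blocked_by    
---------------+-------+---------------
Null pointer   | Eli   | NULL          
Export error   | Alice | NULL          
Race condition | Dave  | Null pointer  
Missing icon   | Eli   | Race condition
Slow page load | Dave  | Race condition
Off by one     | NULL  | Null pointer  
Crash on save  | Dave  | Null pointer  
Login fails    | Uma   | NULL          
Wrong timezone | NULL  | NULL          


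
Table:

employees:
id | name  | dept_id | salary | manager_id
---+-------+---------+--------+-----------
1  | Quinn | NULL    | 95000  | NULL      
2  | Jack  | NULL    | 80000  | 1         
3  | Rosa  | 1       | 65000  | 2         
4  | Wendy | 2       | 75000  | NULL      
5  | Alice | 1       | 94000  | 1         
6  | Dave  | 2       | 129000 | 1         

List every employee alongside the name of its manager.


This is a self-join: employees is joined to a second copy of itself, matching each row's manager_id to another row's id. Use LEFT JOIN so rows with manager_id=NULL are kept.
  - employee 1 (Quinn): manager_id=NULL -> NULL
  - employee 2 (Jack): manager_id=1 -> Quinn
  - employee 3 (Rosa): manager_id=2 -> Jack
  - employee 4 (Wendy): manager_id=NULL -> NULL
  - employee 5 (Alice): manager_id=1 -> Quinn
  - employee 6 (Dave): manager_id=1 -> Quinn

SQL:
SELECT a.name AS item, b.name AS manager
FROM employees a
LEFT JOIN employees b ON a.manager_id = b.id

Result:
item  | manager
------+--------
Quinn | NULL   
Jack  | Quinn  
Rosa  | Jack   
Wendy | NULL   
Alice | Quinn  
Dave  | Quinn  


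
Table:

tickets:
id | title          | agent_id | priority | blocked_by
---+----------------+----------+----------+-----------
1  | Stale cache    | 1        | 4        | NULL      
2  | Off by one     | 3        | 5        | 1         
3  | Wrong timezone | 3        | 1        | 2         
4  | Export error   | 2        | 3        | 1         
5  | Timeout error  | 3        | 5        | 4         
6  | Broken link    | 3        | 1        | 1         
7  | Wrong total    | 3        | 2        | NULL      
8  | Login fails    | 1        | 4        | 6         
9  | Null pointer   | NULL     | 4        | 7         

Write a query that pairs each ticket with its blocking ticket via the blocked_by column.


This is a self-join: tickets is joined to a second copy of itself, matching each row's blocked_by to another row's id. Use LEFT JOIN so rows with blocked_by=NULL are kept.
  - ticket 1 (Stale cache): blocked_by=NULL -> NULL
  - ticket 2 (Off by one): blocked_by=1 -> Stale cache
  - ticket 3 (Wrong timezone): blocked_by=2 -> Off by one
  - ticket 4 (Export error): blocked_by=1 -> Stale cache
  - ticket 5 (Timeout error): blocked_by=4 -> Export error
  - ticket 6 (Broken link): blocked_by=1 -> Stale cache
  - ticket 7 (Wrong total): blocked_by=NULL -> NULL
  - ticket 8 (Login fails): blocked_by=6 -> Broken link
  - ticket 9 (Null pointer): blocked_by=7 -> Wrong total

SQL:
SELECT a.title AS item, b.title AS blocked_by
FROM tickets a
LEFT JOIN tickets b ON a.blocked_by = b.id

Result:
item           | blocked_by  
---------------+-------------
Stale cache    | NULL        
Off by one     | Stale cache 
Wrong timezone | Off by one  
Export error   | Stale cache 
Timeout error  | Export error
Broken link    | Stale cache 
Wrong total    | NULL        
Login fails    | Broken link 
Null pointer   | Wrong total 


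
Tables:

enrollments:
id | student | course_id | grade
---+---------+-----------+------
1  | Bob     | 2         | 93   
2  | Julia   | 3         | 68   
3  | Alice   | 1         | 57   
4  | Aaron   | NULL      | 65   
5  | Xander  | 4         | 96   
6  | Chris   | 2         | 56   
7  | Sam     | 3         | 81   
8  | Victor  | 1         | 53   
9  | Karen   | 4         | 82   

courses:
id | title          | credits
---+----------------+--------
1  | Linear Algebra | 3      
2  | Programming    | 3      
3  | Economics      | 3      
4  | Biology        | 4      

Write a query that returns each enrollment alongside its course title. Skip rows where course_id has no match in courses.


INNER JOIN keeps only enrollments rows whose course_id matches an id in courses. Walk through each enrollment:
  - enrollment 1 (Bob): course_id=2 -> matches Programming
  - enrollment 2 (Julia): course_id=3 -> matches Economics
  - enrollment 3 (Alice): course_id=1 -> matches Linear Algebra
  - enrollment 4 (Aaron): course_id=NULL, no match -> dropped
  - enrollment 5 (Xander): course_id=4 -> matches Biology
  - enrollment 6 (Chris): course_id=2 -> matches Programming
  - enrollment 7 (Sam): course_id=3 -> matches Economics
  - enrollment 8 (Victor): course_id=1 -> matches Linear Algebra
  - enrollment 9 (Karen): course_id=4 -> matches Biology
So 1 of 9 rows is dropped.

SQL:
SELECT a.student, b.title AS course
FROM enrollments a
INNER JOIN courses b ON a.course_id = b.id

Result:
student | course        
--------+---------------
Bob     | Programming   
Julia   | Economics     
Alice   | Linear Algebra
Xander  | Biology       
Chris   | Programming   
Sam     | Economics     
Victor  | Linear Algebra
Karen   | Biology       


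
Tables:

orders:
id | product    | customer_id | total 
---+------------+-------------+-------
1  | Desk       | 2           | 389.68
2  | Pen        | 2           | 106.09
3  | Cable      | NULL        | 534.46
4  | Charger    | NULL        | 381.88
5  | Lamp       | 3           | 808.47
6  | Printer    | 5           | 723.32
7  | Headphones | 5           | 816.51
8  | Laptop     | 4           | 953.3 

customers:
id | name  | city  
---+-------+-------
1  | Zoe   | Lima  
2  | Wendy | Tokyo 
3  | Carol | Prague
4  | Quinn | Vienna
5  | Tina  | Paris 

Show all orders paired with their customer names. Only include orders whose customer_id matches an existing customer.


INNER JOIN keeps only orders rows whose customer_id matches an id in customers. Walk through each order:
  - order 1 (Desk): customer_id=2 -> matches Wendy
  - order 2 (Pen): customer_id=2 -> matches Wendy
  - order 3 (Cable): customer_id=NULL, no match -> dropped
  - order 4 (Charger): customer_id=NULL, no match -> dropped
  - order 5 (Lamp): customer_id=3 -> matches Carol
  - order 6 (Printer): customer_id=5 -> matches Tina
  - order 7 (Headphones): customer_id=5 -> matches Tina
  - order 8 (Laptop): customer_id=4 -> matches Quinn
So 2 of 8 rows are dropped.

SQL:
SELECT a.product, b.name AS customer
FROM orders a
INNER JOIN customers b ON a.customer_id = b.id

Result:
product    | customer
-----------+---------
Desk       | Wendy   
Pen        | Wendy   
Lamp       | Carol   
Printer    | Tina    
Headphones | Tina    
Laptop     | Quinn   


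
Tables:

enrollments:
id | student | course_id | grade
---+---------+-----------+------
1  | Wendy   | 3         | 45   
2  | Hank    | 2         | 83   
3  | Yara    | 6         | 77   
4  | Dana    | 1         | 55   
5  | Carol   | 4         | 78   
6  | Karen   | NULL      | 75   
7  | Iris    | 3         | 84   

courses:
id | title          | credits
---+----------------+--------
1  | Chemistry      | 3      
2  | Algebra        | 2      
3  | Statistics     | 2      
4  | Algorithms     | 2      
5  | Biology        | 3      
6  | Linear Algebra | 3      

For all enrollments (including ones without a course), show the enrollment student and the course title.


LEFT JOIN keeps every row from enrollments (the left table); where course_id has no match in courses, the course columns become NULL. Walk through each enrollment:
  - enrollment 1 (Wendy): course_id=3 -> matches Statistics
  - enrollment 2 (Hank): course_id=2 -> matches Algebra
  - enrollment 3 (Yara): course_id=6 -> matches Linear Algebra
  - enrollment 4 (Dana): course_id=1 -> matches Chemistry
  - enrollment 5 (Carol): course_id=4 -> matches Algorithms
  - enrollment 6 (Karen): course_id=NULL, no match -> kept with NULL
  - enrollment 7 (Iris): course_id=3 -> matches Statistics
All 7 rows appear; 1 has NULL course.

SQL:
SELECT a.student, b.title AS course
FROM enrollments a
LEFT JOIN courses b ON a.course_id = b.id

Result:
student | course        
--------+---------------
Wendy   | Statistics    
Hank    | Algebra       
Yara    | Linear Algebra
Dana    | Chemistry     
Carol   | Algorithms    
Karen   | NULL          
Iris    | Statistics    


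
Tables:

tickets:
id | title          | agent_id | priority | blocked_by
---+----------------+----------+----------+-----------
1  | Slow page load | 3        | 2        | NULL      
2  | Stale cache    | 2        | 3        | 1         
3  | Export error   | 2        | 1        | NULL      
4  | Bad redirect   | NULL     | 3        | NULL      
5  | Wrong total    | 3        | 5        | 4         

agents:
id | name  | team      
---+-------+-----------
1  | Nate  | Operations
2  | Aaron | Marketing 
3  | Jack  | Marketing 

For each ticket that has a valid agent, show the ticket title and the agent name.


INNER JOIN keeps only tickets rows whose agent_id matches an id in agents. Walk through each ticket:
  - ticket 1 (Slow page load): agent_id=3 -> matches Jack
  - ticket 2 (Stale cache): agent_id=2 -> matches Aaron
  - ticket 3 (Export error): agent_id=2 -> matches Aaron
  - ticket 4 (Bad redirect): agent_id=NULL, no match -> dropped
  - ticket 5 (Wrong total): agent_id=3 -> matches Jack
So 1 of 5 rows is dropped.

SQL:
SELECT a.title, b.name AS agent
FROM tickets a
INNER JOIN agents b ON a.agent_id = b.id

Result:
title          | agent
---------------+------
Slow page load | Jack 
Stale cache    | Aaron
Export error   | Aaron
Wrong total    | Jack 


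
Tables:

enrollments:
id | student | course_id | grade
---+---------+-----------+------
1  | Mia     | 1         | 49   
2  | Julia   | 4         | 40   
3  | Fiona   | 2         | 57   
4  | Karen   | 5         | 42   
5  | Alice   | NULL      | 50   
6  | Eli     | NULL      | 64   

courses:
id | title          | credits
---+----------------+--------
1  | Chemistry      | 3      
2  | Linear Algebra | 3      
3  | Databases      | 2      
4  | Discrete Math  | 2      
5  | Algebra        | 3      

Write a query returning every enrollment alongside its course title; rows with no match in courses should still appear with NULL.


LEFT JOIN keeps every row from enrollments (the left table); where course_id has no match in courses, the course columns become NULL. Walk through each enrollment:
  - enrollment 1 (Mia): course_id=1 -> matches Chemistry
  - enrollment 2 (Julia): course_id=4 -> matches Discrete Math
  - enrollment 3 (Fiona): course_id=2 -> matches Linear Algebra
  - enrollment 4 (Karen): course_id=5 -> matches Algebra
  - enrollment 5 (Alice): course_id=NULL, no match -> kept with NULL
  - enrollment 6 (Eli): course_id=NULL, no match -> kept with NULL
All 6 rows appear; 2 have NULL course.

SQL:
SELECT a.student, b.title AS course
FROM enrollments a
LEFT JOIN courses b ON a.course_id = b.id

Result:
student | course        
--------+---------------
Mia     | Chemistry     
Julia   | Discrete Math 
Fiona   | Linear Algebra
Karen   | Algebra       
Alice   | NULL          
Eli     | NULL          


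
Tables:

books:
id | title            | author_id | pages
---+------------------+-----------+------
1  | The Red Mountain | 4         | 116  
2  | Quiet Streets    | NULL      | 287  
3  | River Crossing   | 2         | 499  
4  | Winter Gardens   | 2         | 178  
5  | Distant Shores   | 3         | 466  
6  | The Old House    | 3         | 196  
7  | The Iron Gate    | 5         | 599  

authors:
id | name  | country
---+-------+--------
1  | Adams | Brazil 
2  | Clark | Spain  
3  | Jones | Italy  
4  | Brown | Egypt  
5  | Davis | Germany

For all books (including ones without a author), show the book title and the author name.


LEFT JOIN keeps every row from books (the left table); where author_id has no match in authors, the author columns become NULL. Walk through each book:
  - book 1 (The Red Mountain): author_id=4 -> matches Brown
  - book 2 (Quiet Streets): author_id=NULL, no match -> kept with NULL
  - book 3 (River Crossing): author_id=2 -> matches Clark
  - book 4 (Winter Gardens): author_id=2 -> matches Clark
  - book 5 (Distant Shores): author_id=3 -> matches Jones
  - book 6 (The Old House): author_id=3 -> matches Jones
  - book 7 (The Iron Gate): author_id=5 -> matches Davis
All 7 rows appear; 1 has NULL author.

SQL:
SELECT a.title, b.name AS author
FROM books a
LEFT JOIN authors b ON a.author_id = b.id

Result:
title            | author
-----------------+-------
The Red Mountain | Brown 
Quiet Streets    | NULL  
River Crossing   | Clark 
Winter Gardens   | Clark 
Distant Shores   | Jones 
The Old House    | Jones 
The Iron Gate    | Davis 


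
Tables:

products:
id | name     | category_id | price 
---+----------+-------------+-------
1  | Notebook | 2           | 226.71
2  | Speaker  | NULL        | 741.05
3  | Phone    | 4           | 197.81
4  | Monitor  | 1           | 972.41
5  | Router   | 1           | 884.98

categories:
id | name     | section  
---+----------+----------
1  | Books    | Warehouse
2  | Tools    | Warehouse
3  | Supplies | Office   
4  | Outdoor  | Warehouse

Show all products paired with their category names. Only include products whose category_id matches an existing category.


INNER JOIN keeps only products rows whose category_id matches an id in categories. Walk through each product:
  - product 1 (Notebook): category_id=2 -> matches Tools
  - product 2 (Speaker): category_id=NULL, no match -> dropped
  - product 3 (Phone): category_id=4 -> matches Outdoor
  - product 4 (Monitor): category_id=1 -> matches Books
  - product 5 (Router): category_id=1 -> matches Books
So 1 of 5 rows is dropped.

SQL:
SELECT a.name, b.name AS category
FROM products a
INNER JOIN categories b ON a.category_id = b.id

Result:
name     | category
---------+---------
Notebook | Tools   
Phone    | Outdoor 
Monitor  | Books   
Router   | Books   


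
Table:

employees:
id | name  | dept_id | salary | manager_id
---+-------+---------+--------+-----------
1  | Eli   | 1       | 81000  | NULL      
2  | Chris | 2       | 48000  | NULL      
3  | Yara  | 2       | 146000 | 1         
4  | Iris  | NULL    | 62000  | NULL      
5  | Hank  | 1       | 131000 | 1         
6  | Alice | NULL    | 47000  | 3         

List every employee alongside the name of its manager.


This is a self-join: employees is joined to a second copy of itself, matching each row's manager_id to another row's id. Use LEFT JOIN so rows with manager_id=NULL are kept.
  - employee 1 (Eli): manager_id=NULL -> NULL
  - employee 2 (Chris): manager_id=NULL -> NULL
  - employee 3 (Yara): manager_id=1 -> Eli
  - employee 4 (Iris): manager_id=NULL -> NULL
  - employee 5 (Hank): manager_id=1 -> Eli
  - employee 6 (Alice): manager_id=3 -> Yara

SQL:
SELECT a.name AS item, b.name AS manager
FROM employees a
LEFT JOIN employees b ON a.manager_id = b.id

Result:
item  | manager
------+--------
Eli   | NULL   
Chris | NULL   
Yara  | Eli    
Iris  | NULL   
Hank  | Eli    
Alice | Yara   


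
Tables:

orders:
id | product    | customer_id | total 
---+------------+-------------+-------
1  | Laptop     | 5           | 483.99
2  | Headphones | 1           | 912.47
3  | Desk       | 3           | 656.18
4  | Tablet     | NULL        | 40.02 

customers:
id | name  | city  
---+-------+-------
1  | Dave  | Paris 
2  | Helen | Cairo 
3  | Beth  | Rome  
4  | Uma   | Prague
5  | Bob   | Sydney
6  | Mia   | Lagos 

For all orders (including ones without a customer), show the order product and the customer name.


LEFT JOIN keeps every row from orders (the left table); where customer_id has no match in customers, the customer columns become NULL. Walk through each order:
  - order 1 (Laptop): customer_id=5 -> matches Bob
  - order 2 (Headphones): customer_id=1 -> matches Dave
  - order 3 (Desk): customer_id=3 -> matches Beth
  - order 4 (Tablet): customer_id=NULL, no match -> kept with NULL
All 4 rows appear; 1 has NULL customer.

SQL:
SELECT a.product, b.name AS customer
FROM orders a
LEFT JOIN customers b ON a.customer_id = b.id

Result:
product    | customer
-----------+---------
Laptop     | Bob     
Headphones | Dave    
Desk       | Beth    
Tablet     | NULL    


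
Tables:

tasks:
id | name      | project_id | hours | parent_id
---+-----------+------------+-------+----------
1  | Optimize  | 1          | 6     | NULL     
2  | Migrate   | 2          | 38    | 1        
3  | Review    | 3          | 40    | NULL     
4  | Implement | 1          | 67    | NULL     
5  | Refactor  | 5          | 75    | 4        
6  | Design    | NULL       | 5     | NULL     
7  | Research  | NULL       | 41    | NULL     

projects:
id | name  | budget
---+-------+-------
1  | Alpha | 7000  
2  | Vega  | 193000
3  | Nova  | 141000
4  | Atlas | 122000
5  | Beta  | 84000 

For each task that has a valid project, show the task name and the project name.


INNER JOIN keeps only tasks rows whose project_id matches an id in projects. Walk through each task:
  - task 1 (Optimize): project_id=1 -> matches Alpha
  - task 2 (Migrate): project_id=2 -> matches Vega
  - task 3 (Review): project_id=3 -> matches Nova
  - task 4 (Implement): project_id=1 -> matches Alpha
  - task 5 (Refactor): project_id=5 -> matches Beta
  - task 6 (Design): project_id=NULL, no match -> dropped
  - task 7 (Research): project_id=NULL, no match -> dropped
So 2 of 7 rows are dropped.

SQL:
SELECT a.name, b.name AS project
FROM tasks a
INNER JOIN projects b ON a.project_id = b.id

Result:
name      | project
----------+--------
Optimize  | Alpha  
Migrate   | Vega   
Review    | Nova   
Implement | Alpha  
Refactor  | Beta   


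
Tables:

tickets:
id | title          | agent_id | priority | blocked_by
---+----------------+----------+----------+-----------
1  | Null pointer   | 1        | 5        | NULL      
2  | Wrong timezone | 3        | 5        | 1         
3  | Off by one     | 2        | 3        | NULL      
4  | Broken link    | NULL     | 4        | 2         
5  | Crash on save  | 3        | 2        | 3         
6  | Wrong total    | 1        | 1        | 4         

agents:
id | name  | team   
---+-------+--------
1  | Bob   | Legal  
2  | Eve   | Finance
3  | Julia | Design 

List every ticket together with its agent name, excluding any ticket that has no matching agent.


INNER JOIN keeps only tickets rows whose agent_id matches an id in agents. Walk through each ticket:
  - ticket 1 (Null pointer): agent_id=1 -> matches Bob
  - ticket 2 (Wrong timezone): agent_id=3 -> matches Julia
  - ticket 3 (Off by one): agent_id=2 -> matches Eve
  - ticket 4 (Broken link): agent_id=NULL, no match -> dropped
  - ticket 5 (Crash on save): agent_id=3 -> matches Julia
  - ticket 6 (Wrong total): agent_id=1 -> matches Bob
So 1 of 6 rows is dropped.

SQL:
SELECT a.title, b.name AS agent
FROM tickets a
INNER JOIN agents b ON a.agent_id = b.id

Result:
title          | agent
---------------+------
Null pointer   | Bob  
Wrong timezone | Julia
Off by one     | Eve  
Crash on save  | Julia
Wrong total    | Bob  


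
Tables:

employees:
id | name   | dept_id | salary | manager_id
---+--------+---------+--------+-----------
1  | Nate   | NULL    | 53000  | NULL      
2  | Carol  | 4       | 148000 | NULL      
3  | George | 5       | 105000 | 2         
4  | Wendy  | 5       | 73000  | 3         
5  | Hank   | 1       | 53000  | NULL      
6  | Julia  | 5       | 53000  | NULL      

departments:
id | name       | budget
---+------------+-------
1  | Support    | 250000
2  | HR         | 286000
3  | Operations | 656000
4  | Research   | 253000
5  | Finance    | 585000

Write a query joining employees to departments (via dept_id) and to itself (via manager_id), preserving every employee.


Two LEFT JOINs from the same base table employees: one to departments via dept_id, one to employees itself via manager_id. Both are LEFT so every employee is preserved.
Match against departments:
  - employee 1 (Nate): dept_id=NULL, no match -> kept with NULL
  - employee 2 (Carol): dept_id=4 -> matches Research
  - employee 3 (George): dept_id=5 -> matches Finance
  - employee 4 (Wendy): dept_id=5 -> matches Finance
  - employee 5 (Hank): dept_id=1 -> matches Support
  - employee 6 (Julia): dept_id=5 -> matches Finance
Match against employees (self):
  - employee 1 (Nate): manager_id=NULL -> NULL
  - employee 2 (Carol): manager_id=NULL -> NULL
  - employee 3 (George): manager_id=2 -> Carol
  - employee 4 (Wendy): manager_id=3 -> George
  - employee 5 (Hank): manager_id=NULL -> NULL
  - employee 6 (Julia): manager_id=NULL -> NULL

SQL:
SELECT a.name, b.name AS department, c.name AS manager
FROM employees a
LEFT JOIN departments b ON a.dept_id = b.id
LEFT JOIN employees c ON a.manager_id = c.id

Result:
name   | department | manager
-------+------------+--------
Nate   | NULL       | NULL   
Carol  | Research   | NULL   
George | Finance    | Carol  
Wendy  | Finance    | George 
Hank   | Support    | NULL   
Julia  | Finance    | NULL   


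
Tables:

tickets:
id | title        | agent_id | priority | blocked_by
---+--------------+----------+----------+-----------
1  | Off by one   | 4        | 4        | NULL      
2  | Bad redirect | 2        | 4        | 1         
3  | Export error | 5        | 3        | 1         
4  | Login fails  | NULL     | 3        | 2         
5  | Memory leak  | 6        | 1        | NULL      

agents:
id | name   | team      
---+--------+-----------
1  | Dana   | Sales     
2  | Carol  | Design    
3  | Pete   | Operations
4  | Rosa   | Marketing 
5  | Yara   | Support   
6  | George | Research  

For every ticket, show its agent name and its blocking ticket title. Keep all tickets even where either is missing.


Two LEFT JOINs from the same base table tickets: one to agents via agent_id, one to tickets itself via blocked_by. Both are LEFT so every ticket is preserved.
Match against agents:
  - ticket 1 (Off by one): agent_id=4 -> matches Rosa
  - ticket 2 (Bad redirect): agent_id=2 -> matches Carol
  - ticket 3 (Export error): agent_id=5 -> matches Yara
  - ticket 4 (Login fails): agent_id=NULL, no match -> kept with NULL
  - ticket 5 (Memory leak): agent_id=6 -> matches George
Match against tickets (self):
  - ticket 1 (Off by one): blocked_by=NULL -> NULL
  - ticket 2 (Bad redirect): blocked_by=1 -> Off by one
  - ticket 3 (Export error): blocked_by=1 -> Off by one
  - ticket 4 (Login fails): blocked_by=2 -> Bad redirect
  - ticket 5 (Memory leak): blocked_by=NULL -> NULL

SQL:
SELECT a.title, b.name AS agent, c.title AS blocked_by
FROM tickets a
LEFT JOIN agents b ON a.agent_id = b.id
LEFT JOIN tickets c ON a.blocked_by = c.id

Result:
title        | agent  | blocked_by  
-------------+--------+-------------
Off by one   | Rosa   | NULL        
Bad redirect | Carol  | Off by one  
Export error | Yara   | Off by one  
Login fails  | NULL   | Bad redirect
Memory leak  | George | NULL        
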